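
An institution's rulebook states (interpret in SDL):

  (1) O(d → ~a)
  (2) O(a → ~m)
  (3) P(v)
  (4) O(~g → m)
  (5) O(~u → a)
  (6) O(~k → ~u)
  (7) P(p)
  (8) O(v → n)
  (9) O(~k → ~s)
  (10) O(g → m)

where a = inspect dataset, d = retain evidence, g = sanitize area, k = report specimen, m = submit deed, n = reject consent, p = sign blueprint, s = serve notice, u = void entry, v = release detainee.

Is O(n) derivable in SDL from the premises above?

Premise 8 is O(v → n), but O(v) is not derivable from the premises (the permission P(v) asserts only ~O(~v), not O(v)), so it does not yield O(n).
No other premise forces O(n). An ideal world satisfying every premise can still have n false, so O(n) is not derivable.

No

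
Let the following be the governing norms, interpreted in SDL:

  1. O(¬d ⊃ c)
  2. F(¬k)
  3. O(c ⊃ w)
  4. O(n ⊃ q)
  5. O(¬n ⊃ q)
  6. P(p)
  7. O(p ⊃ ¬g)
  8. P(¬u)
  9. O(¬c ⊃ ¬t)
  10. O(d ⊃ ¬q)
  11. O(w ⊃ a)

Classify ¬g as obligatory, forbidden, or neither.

Neither

Premise 7 is O(p ⊃ ¬g), but O(p) is not derivable from the premises (the permission P(p) asserts only ¬O(¬p), not O(p)), so it does not yield O(¬g).
No premise or chain of K-axiom applications forces O(¬g), and none forces O(g). So ¬g is neither obligatory nor forbidden under these norms.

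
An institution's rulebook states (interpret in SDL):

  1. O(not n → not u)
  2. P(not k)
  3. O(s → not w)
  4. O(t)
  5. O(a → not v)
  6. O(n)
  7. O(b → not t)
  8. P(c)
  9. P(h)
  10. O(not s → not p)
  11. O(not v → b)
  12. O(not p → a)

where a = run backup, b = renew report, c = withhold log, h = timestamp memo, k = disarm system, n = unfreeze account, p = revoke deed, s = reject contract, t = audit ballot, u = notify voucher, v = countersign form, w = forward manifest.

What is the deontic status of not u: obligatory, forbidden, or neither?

Premise 1 is O(not n → not u), but O(not n) is not derivable from the premises, so it does not yield O(not u).
No premise or chain of K-axiom applications forces O(not u), and none forces O(u). So not u is neither obligatory nor forbidden under these norms.

Neither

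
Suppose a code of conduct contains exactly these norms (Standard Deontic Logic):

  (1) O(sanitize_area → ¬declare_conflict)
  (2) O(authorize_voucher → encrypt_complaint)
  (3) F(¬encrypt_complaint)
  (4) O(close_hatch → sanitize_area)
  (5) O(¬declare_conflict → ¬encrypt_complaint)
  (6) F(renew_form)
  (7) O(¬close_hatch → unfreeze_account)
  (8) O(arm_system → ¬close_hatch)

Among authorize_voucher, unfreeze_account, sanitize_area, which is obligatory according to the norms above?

unfreeze_account

F(¬encrypt_complaint) at premise 3 means O(encrypt_complaint).
The contrapositive of premise 5 (O(¬declare_conflict → ¬encrypt_complaint)) is O(encrypt_complaint → declare_conflict), and O(encrypt_complaint) is already established, so O(declare_conflict).
Premise 1, O(sanitize_area → ¬declare_conflict), contraposes to O(declare_conflict → ¬sanitize_area); with O(declare_conflict) we get O(¬sanitize_area).
The contrapositive of premise 4 (O(close_hatch → sanitize_area)) is O(¬sanitize_area → ¬close_hatch), and O(¬sanitize_area) is already established, so O(¬close_hatch).
Premise 7 is O(¬close_hatch → unfreeze_account); since O(¬close_hatch), deontic closure gives O(unfreeze_account).
So O(unfreeze_account) holds — unfreeze_account is obligatory. None of the other listed options is made obligatory by any chain of premises.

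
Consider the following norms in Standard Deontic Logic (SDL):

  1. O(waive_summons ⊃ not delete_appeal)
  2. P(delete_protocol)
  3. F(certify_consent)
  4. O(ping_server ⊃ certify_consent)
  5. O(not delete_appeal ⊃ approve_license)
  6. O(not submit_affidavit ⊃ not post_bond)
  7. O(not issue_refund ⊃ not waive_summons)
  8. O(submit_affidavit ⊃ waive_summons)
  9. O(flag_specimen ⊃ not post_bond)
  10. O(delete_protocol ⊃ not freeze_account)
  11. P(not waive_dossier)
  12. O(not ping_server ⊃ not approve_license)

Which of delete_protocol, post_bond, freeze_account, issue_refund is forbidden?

Premise 3, F(certify_consent), is equivalent to O(not certify_consent).
Premise 4 is O(ping_server ⊃ certify_consent); contrapositively O(not certify_consent ⊃ not ping_server). Since O(not certify_consent) holds, K gives O(not ping_server).
Applying K to premise 12 (O(not ping_server ⊃ not approve_license)) and O(not ping_server) yields O(not approve_license).
The contrapositive of premise 5 (O(not delete_appeal ⊃ approve_license)) is O(not approve_license ⊃ delete_appeal), and O(not approve_license) is already established, so O(delete_appeal).
The contrapositive of premise 1 (O(waive_summons ⊃ not delete_appeal)) is O(delete_appeal ⊃ not waive_summons), and O(delete_appeal) is already established, so O(not waive_summons).
Premise 8, O(submit_affidavit ⊃ waive_summons), contraposes to O(not waive_summons ⊃ not submit_affidavit); with O(not waive_summons) we get O(not submit_affidavit).
From O(not submit_affidavit) and premise 6, O(not submit_affidavit ⊃ not post_bond), we obtain O(not post_bond).
So O(not post_bond) holds, i.e. post_bond is forbidden. None of the other listed options is forbidden under the premises.

post_bond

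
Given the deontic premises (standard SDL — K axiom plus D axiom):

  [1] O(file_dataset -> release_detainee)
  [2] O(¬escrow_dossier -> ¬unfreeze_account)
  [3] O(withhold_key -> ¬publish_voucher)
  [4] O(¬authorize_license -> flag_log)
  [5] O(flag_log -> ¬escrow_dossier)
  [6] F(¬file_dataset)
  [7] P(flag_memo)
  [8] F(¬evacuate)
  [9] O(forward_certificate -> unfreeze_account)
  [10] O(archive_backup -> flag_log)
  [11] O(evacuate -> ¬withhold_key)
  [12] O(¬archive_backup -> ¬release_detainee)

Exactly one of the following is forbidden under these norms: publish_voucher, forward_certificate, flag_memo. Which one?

F(¬file_dataset) at premise 6 means O(file_dataset).
Premise 1 is O(file_dataset -> release_detainee); since O(file_dataset), deontic closure gives O(release_detainee).
Premise 12 is O(¬archive_backup -> ¬release_detainee); contrapositively O(release_detainee -> archive_backup). Since O(release_detainee) holds, K gives O(archive_backup).
From O(archive_backup) and premise 10, O(archive_backup -> flag_log), we obtain O(flag_log).
Applying K to premise 5 (O(flag_log -> ¬escrow_dossier)) and O(flag_log) yields O(¬escrow_dossier).
Premise 2 is O(¬escrow_dossier -> ¬unfreeze_account); since O(¬escrow_dossier), deontic closure gives O(¬unfreeze_account).
Premise 9, O(forward_certificate -> unfreeze_account), contraposes to O(¬unfreeze_account -> ¬forward_certificate); with O(¬unfreeze_account) we get O(¬forward_certificate).
So O(¬forward_certificate) holds, i.e. forward_certificate is forbidden. None of the other listed options is forbidden under the premises.

forward_certificate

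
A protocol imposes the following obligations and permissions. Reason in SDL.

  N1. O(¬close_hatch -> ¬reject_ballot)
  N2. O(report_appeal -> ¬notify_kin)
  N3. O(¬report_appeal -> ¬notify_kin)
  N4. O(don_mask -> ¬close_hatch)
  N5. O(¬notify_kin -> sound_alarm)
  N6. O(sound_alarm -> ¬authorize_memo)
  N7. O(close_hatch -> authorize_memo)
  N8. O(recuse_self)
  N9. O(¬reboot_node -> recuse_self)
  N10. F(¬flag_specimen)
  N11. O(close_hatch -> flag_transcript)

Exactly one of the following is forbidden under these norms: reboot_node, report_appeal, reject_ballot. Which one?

By case analysis on ¬report_appeal: premise 3 gives O(¬report_appeal -> ¬notify_kin) and premise 2 gives O(report_appeal -> ¬notify_kin), so O(¬notify_kin) either way.
Premise 5 is O(¬notify_kin -> sound_alarm); since O(¬notify_kin), deontic closure gives O(sound_alarm).
From O(sound_alarm) and premise 6, O(sound_alarm -> ¬authorize_memo), we obtain O(¬authorize_memo).
Premise 7, O(close_hatch -> authorize_memo), contraposes to O(¬authorize_memo -> ¬close_hatch); with O(¬authorize_memo) we get O(¬close_hatch).
Applying K to premise 1 (O(¬close_hatch -> ¬reject_ballot)) and O(¬close_hatch) yields O(¬reject_ballot).
So O(¬reject_ballot) holds, i.e. reject_ballot is forbidden. None of the other listed options is forbidden under the premises.

reject_ballot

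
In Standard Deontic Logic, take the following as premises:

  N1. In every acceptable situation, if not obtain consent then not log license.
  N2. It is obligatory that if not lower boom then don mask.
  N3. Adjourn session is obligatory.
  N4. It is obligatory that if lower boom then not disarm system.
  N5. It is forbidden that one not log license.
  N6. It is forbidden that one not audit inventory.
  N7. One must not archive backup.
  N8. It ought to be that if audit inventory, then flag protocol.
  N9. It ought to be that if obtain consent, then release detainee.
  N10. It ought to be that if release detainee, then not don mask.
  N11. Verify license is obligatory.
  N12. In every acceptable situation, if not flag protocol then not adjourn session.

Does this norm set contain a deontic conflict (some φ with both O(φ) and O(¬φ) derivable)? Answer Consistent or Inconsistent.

Consistent

Premise 12 is O(¬flag_protocol → ¬adjourn_session), but O(¬flag_protocol) is not derivable from the premises, so it does not yield O(¬adjourn_session).
So O(¬adjourn_session) is not derivable, and the apparent clash with O(adjourn_session) does not arise.
A world satisfying every obligation exists (e.g. adjourn_session=true, archive_backup=false, audit_inventory=true, disarm_system=false, don_mask=false, flag_protocol=true, log_license=true, lower_boom=true, obtain_consent=true, release_detainee=true, verify_license=true); no atom is both obligatory and forbidden, so the set is consistent.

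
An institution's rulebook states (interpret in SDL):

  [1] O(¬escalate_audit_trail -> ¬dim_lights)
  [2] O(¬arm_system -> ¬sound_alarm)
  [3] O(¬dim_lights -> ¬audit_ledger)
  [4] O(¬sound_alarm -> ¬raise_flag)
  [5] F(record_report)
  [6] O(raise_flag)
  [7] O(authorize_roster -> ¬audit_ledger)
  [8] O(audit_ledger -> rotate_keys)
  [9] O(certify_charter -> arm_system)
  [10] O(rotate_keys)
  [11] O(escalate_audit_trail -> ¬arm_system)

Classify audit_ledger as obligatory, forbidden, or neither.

Forbidden

Premise 6 gives O(raise_flag).
The contrapositive of premise 4 (O(¬sound_alarm -> ¬raise_flag)) is O(raise_flag -> sound_alarm), and O(raise_flag) is already established, so O(sound_alarm).
Premise 2, O(¬arm_system -> ¬sound_alarm), contraposes to O(sound_alarm -> arm_system); with O(sound_alarm) we get O(arm_system).
The contrapositive of premise 11 (O(escalate_audit_trail -> ¬arm_system)) is O(arm_system -> ¬escalate_audit_trail), and O(arm_system) is already established, so O(¬escalate_audit_trail).
Applying K to premise 1 (O(¬escalate_audit_trail -> ¬dim_lights)) and O(¬escalate_audit_trail) yields O(¬dim_lights).
Applying K to premise 3 (O(¬dim_lights -> ¬audit_ledger)) and O(¬dim_lights) yields O(¬audit_ledger).
Premises 5, 7, 8, 9, 10 do not contribute to this derivation.
Thus O(¬audit_ledger), which is F(audit_ledger): audit_ledger is forbidden.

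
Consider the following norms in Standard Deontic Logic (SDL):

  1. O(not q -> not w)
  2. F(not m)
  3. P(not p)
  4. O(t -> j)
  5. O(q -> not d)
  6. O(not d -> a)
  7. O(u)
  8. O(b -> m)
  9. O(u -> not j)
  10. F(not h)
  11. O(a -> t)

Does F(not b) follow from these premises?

No

Premise 8 is O(b -> m); even if O(m) held, inferring O(b) would be affirming the consequent — invalid.
No other premise forces O(b). An ideal world satisfying every premise can still have not b true, so F(not b) is not derivable.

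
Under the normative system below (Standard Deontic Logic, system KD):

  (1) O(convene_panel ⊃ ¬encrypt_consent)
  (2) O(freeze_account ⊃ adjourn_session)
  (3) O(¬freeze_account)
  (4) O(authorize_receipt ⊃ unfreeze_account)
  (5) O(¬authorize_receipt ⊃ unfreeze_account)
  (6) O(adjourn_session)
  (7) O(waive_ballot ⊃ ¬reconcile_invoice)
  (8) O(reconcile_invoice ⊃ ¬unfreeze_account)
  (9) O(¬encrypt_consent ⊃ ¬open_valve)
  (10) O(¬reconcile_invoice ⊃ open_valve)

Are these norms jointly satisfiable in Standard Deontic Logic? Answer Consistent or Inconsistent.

Consistent

Premise 2 is O(freeze_account ⊃ adjourn_session); even if O(adjourn_session) held, inferring O(freeze_account) would be affirming the consequent — invalid.
So O(freeze_account) is not derivable, and the apparent clash with O(¬freeze_account) does not arise.
A world satisfying every obligation exists (e.g. adjourn_session=true, authorize_receipt=false, convene_panel=false, encrypt_consent=true, freeze_account=false, open_valve=true, reconcile_invoice=false, unfreeze_account=true, waive_ballot=false); no atom is both obligatory and forbidden, so the set is consistent.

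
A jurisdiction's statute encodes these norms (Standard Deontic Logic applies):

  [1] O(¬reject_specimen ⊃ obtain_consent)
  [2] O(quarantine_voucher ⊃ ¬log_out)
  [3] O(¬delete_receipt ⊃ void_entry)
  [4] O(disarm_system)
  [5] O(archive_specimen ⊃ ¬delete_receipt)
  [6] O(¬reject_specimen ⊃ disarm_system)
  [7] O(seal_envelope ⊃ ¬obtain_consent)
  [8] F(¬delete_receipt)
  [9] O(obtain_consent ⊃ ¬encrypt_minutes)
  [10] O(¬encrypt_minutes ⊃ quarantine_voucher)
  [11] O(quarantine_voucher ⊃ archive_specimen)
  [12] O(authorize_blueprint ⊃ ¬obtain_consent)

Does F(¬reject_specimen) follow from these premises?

F(¬delete_receipt) at premise 8 means O(delete_receipt).
Premise 5 is O(archive_specimen ⊃ ¬delete_receipt); contrapositively O(delete_receipt ⊃ ¬archive_specimen). Since O(delete_receipt) holds, K gives O(¬archive_specimen).
Premise 11 is O(quarantine_voucher ⊃ archive_specimen); contrapositively O(¬archive_specimen ⊃ ¬quarantine_voucher). Since O(¬archive_specimen) holds, K gives O(¬quarantine_voucher).
Premise 10, O(¬encrypt_minutes ⊃ quarantine_voucher), contraposes to O(¬quarantine_voucher ⊃ encrypt_minutes); with O(¬quarantine_voucher) we get O(encrypt_minutes).
Premise 9 is O(obtain_consent ⊃ ¬encrypt_minutes); contrapositively O(encrypt_minutes ⊃ ¬obtain_consent). Since O(encrypt_minutes) holds, K gives O(¬obtain_consent).
The contrapositive of premise 1 (O(¬reject_specimen ⊃ obtain_consent)) is O(¬obtain_consent ⊃ reject_specimen), and O(¬obtain_consent) is already established, so O(reject_specimen).
Premises 2, 3, 4, 6, 7, 12 do not contribute to this derivation.
So O(reject_specimen) holds, i.e. F(¬reject_specimen). The claim follows.

Yes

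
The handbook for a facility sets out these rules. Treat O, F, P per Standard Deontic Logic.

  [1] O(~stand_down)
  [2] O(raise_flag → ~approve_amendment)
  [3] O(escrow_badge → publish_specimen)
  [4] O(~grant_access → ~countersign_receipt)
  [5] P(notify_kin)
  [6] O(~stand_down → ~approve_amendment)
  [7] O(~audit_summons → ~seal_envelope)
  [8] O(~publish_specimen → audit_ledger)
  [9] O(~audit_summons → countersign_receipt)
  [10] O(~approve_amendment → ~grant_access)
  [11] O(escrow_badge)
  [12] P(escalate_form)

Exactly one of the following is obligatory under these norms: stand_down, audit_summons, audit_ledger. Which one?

Premise 1 states O(~stand_down) outright.
Applying K to premise 6 (O(~stand_down → ~approve_amendment)) and O(~stand_down) yields O(~approve_amendment).
Applying K to premise 10 (O(~approve_amendment → ~grant_access)) and O(~approve_amendment) yields O(~grant_access).
With premise 4, O(~grant_access → ~countersign_receipt), the K-axiom yields O(~countersign_receipt).
Premise 9, O(~audit_summons → countersign_receipt), contraposes to O(~countersign_receipt → audit_summons); with O(~countersign_receipt) we get O(audit_summons).
So O(audit_summons) holds — audit_summons is obligatory. None of the other listed options is made obligatory by any chain of premises.

audit_summons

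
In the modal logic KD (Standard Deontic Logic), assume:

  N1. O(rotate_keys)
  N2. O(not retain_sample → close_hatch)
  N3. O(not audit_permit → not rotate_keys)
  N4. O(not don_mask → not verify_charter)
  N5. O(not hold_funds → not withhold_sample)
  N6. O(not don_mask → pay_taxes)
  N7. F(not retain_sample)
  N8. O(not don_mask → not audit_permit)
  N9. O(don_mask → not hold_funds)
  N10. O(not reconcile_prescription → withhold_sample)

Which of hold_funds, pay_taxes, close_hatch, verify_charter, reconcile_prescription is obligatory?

reconcile_prescription

Premise 1 states O(rotate_keys) outright.
The contrapositive of premise 3 (O(not audit_permit → not rotate_keys)) is O(rotate_keys → audit_permit), and O(rotate_keys) is already established, so O(audit_permit).
Premise 8 is O(not don_mask → not audit_permit); contrapositively O(audit_permit → don_mask). Since O(audit_permit) holds, K gives O(don_mask).
Premise 9 is O(don_mask → not hold_funds); since O(don_mask), deontic closure gives O(not hold_funds).
Premise 5 is O(not hold_funds → not withhold_sample); since O(not hold_funds), deontic closure gives O(not withhold_sample).
The contrapositive of premise 10 (O(not reconcile_prescription → withhold_sample)) is O(not withhold_sample → reconcile_prescription), and O(not withhold_sample) is already established, so O(reconcile_prescription).
So O(reconcile_prescription) holds — reconcile_prescription is obligatory. None of the other listed options is made obligatory by any chain of premises.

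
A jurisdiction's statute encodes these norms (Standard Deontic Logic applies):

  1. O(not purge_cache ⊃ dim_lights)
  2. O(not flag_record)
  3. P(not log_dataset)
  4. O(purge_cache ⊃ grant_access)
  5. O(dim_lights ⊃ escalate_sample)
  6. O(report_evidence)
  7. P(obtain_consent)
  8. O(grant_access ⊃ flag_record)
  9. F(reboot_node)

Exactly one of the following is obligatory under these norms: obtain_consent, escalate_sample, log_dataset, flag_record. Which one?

escalate_sample

Premise 2 gives O(not flag_record).
The contrapositive of premise 8 (O(grant_access ⊃ flag_record)) is O(not flag_record ⊃ not grant_access), and O(not flag_record) is already established, so O(not grant_access).
The contrapositive of premise 4 (O(purge_cache ⊃ grant_access)) is O(not grant_access ⊃ not purge_cache), and O(not grant_access) is already established, so O(not purge_cache).
With premise 1, O(not purge_cache ⊃ dim_lights), the K-axiom yields O(dim_lights).
Premise 5 is O(dim_lights ⊃ escalate_sample); since O(dim_lights), deontic closure gives O(escalate_sample).
So O(escalate_sample) holds — escalate_sample is obligatory. None of the other listed options is made obligatory by any chain of premises.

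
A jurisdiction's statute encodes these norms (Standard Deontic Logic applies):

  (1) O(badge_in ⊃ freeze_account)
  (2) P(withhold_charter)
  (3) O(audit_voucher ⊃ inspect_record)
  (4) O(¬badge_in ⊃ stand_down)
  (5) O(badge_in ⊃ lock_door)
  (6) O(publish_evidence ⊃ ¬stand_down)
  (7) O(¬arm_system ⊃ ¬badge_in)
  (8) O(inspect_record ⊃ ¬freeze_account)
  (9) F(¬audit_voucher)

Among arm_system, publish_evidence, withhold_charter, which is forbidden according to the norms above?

F(¬audit_voucher) at premise 9 means O(audit_voucher).
From O(audit_voucher) and premise 3, O(audit_voucher ⊃ inspect_record), we obtain O(inspect_record).
From O(inspect_record) and premise 8, O(inspect_record ⊃ ¬freeze_account), we obtain O(¬freeze_account).
The contrapositive of premise 1 (O(badge_in ⊃ freeze_account)) is O(¬freeze_account ⊃ ¬badge_in), and O(¬freeze_account) is already established, so O(¬badge_in).
Applying K to premise 4 (O(¬badge_in ⊃ stand_down)) and O(¬badge_in) yields O(stand_down).
Premise 6, O(publish_evidence ⊃ ¬stand_down), contraposes to O(stand_down ⊃ ¬publish_evidence); with O(stand_down) we get O(¬publish_evidence).
So O(¬publish_evidence) holds, i.e. publish_evidence is forbidden. None of the other listed options is forbidden under the premises.

publish_evidence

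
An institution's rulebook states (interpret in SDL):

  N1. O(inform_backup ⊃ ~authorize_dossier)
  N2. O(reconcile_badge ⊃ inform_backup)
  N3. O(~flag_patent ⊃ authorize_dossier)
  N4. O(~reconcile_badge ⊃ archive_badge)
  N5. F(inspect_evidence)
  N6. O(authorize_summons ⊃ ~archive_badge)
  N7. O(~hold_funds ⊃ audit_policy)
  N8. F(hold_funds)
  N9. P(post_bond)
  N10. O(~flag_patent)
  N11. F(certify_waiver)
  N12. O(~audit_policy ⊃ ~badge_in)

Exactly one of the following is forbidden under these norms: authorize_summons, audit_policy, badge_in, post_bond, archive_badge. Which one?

authorize_summons

Premise 10 states O(~flag_patent) outright.
Applying K to premise 3 (O(~flag_patent ⊃ authorize_dossier)) and O(~flag_patent) yields O(authorize_dossier).
The contrapositive of premise 1 (O(inform_backup ⊃ ~authorize_dossier)) is O(authorize_dossier ⊃ ~inform_backup), and O(authorize_dossier) is already established, so O(~inform_backup).
Premise 2, O(reconcile_badge ⊃ inform_backup), contraposes to O(~inform_backup ⊃ ~reconcile_badge); with O(~inform_backup) we get O(~reconcile_badge).
Applying K to premise 4 (O(~reconcile_badge ⊃ archive_badge)) and O(~reconcile_badge) yields O(archive_badge).
Premise 6 is O(authorize_summons ⊃ ~archive_badge); contrapositively O(archive_badge ⊃ ~authorize_summons). Since O(archive_badge) holds, K gives O(~authorize_summons).
So O(~authorize_summons) holds, i.e. authorize_summons is forbidden. None of the other listed options is forbidden under the premises.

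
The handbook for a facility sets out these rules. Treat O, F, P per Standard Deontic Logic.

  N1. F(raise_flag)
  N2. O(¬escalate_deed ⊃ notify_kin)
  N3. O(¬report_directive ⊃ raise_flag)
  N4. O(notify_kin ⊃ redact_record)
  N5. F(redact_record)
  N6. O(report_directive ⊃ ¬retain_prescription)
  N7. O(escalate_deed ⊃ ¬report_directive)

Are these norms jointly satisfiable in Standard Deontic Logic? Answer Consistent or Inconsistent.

Premise 5, F(redact_record), is equivalent to O(¬redact_record).
Premise 4 is O(notify_kin ⊃ redact_record); contrapositively O(¬redact_record ⊃ ¬notify_kin). Since O(¬redact_record) holds, K gives O(¬notify_kin).
Premise 2, O(¬escalate_deed ⊃ notify_kin), contraposes to O(¬notify_kin ⊃ escalate_deed); with O(¬notify_kin) we get O(escalate_deed).
From O(escalate_deed) and premise 7, O(escalate_deed ⊃ ¬report_directive), we obtain O(¬report_directive).
From O(¬report_directive) and premise 3, O(¬report_directive ⊃ raise_flag), we obtain O(raise_flag).
Yet premise 1 is F(raise_flag), i.e. O(¬raise_flag).
We now have both O(raise_flag) and O(¬raise_flag) — raise_flag is simultaneously obligatory and forbidden, violating the D-axiom.

Inconsistent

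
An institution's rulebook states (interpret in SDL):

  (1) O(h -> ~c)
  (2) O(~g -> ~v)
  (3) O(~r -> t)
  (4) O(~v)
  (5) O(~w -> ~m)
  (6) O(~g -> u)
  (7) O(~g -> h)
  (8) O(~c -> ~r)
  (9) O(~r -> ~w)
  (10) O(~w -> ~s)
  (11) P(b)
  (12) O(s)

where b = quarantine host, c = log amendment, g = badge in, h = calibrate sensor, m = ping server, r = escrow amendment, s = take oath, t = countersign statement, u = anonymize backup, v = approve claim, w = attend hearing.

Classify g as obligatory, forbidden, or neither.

Premise 12 states O(s) outright.
Premise 10 is O(~w -> ~s); contrapositively O(s -> w). Since O(s) holds, K gives O(w).
The contrapositive of premise 9 (O(~r -> ~w)) is O(w -> r), and O(w) is already established, so O(r).
Premise 8 is O(~c -> ~r); contrapositively O(r -> c). Since O(r) holds, K gives O(c).
Premise 1, O(h -> ~c), contraposes to O(c -> ~h); with O(c) we get O(~h).
The contrapositive of premise 7 (O(~g -> h)) is O(~h -> g), and O(~h) is already established, so O(g).
Premises 2, 3, 4, 5, 6, 11 do not contribute to this derivation.
Hence g is obligatory.

Obligatory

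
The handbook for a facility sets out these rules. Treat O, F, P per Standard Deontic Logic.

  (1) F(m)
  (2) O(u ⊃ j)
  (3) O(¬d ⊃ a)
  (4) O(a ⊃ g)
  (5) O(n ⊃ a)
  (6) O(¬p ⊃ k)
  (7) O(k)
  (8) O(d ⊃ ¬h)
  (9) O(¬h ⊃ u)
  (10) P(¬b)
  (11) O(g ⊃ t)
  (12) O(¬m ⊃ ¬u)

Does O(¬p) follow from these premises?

Premise 6 is O(¬p ⊃ k); even if O(k) held, inferring O(¬p) would be affirming the consequent — invalid.
No other premise forces O(¬p). An ideal world satisfying every premise can still have ¬p false, so O(¬p) is not derivable.

No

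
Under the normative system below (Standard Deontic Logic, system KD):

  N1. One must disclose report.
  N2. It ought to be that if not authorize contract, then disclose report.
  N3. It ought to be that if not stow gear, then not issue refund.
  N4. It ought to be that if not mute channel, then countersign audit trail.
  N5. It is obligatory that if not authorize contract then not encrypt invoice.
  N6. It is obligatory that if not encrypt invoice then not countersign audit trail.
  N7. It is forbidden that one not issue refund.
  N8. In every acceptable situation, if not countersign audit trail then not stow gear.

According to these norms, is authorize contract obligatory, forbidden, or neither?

Obligatory

F(¬issue_refund) at premise 7 means O(issue_refund).
Premise 3, O(¬stow_gear → ¬issue_refund), contraposes to O(issue_refund → stow_gear); with O(issue_refund) we get O(stow_gear).
Premise 8 is O(¬countersign_audit_trail → ¬stow_gear); contrapositively O(stow_gear → countersign_audit_trail). Since O(stow_gear) holds, K gives O(countersign_audit_trail).
The contrapositive of premise 6 (O(¬encrypt_invoice → ¬countersign_audit_trail)) is O(countersign_audit_trail → encrypt_invoice), and O(countersign_audit_trail) is already established, so O(encrypt_invoice).
Premise 5 is O(¬authorize_contract → ¬encrypt_invoice); contrapositively O(encrypt_invoice → authorize_contract). Since O(encrypt_invoice) holds, K gives O(authorize_contract).
Premises 1, 2, 4 do not contribute to this derivation.
Hence authorize_contract is obligatory.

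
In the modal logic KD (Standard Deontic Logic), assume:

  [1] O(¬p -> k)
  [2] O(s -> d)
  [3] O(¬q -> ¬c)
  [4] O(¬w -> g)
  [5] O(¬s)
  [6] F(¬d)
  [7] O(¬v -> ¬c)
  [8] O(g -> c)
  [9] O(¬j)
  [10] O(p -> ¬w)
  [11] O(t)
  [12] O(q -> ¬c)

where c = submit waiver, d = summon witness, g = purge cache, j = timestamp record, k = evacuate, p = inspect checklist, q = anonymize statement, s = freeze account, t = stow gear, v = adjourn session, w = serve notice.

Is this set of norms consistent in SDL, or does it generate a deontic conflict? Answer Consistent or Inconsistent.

Premise 2 is O(s -> d); even if O(d) held, inferring O(s) would be affirming the consequent — invalid.
So O(s) is not derivable, and the apparent clash with O(¬s) does not arise.
A world satisfying every obligation exists (e.g. c=false, d=true, g=false, j=false, k=true, p=false, q=false, s=false, t=true, v=false, w=true); no atom is both obligatory and forbidden, so the set is consistent.

Consistent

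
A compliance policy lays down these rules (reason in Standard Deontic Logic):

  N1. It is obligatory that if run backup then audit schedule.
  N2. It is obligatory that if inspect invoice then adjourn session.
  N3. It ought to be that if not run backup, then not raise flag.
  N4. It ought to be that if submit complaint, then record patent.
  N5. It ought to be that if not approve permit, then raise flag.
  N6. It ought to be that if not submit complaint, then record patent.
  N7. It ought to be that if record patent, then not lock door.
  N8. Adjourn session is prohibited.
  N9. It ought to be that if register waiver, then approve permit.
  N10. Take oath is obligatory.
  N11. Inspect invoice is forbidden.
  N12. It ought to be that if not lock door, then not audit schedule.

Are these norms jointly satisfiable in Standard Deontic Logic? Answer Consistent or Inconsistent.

Premise 2 is O(inspect_invoice → adjourn_session), but O(inspect_invoice) is not derivable from the premises, so it does not yield O(adjourn_session).
So O(adjourn_session) is not derivable, and the apparent clash with O(¬adjourn_session) does not arise.
A world satisfying every obligation exists (e.g. adjourn_session=false, approve_permit=true, audit_schedule=false, inspect_invoice=false, lock_door=false, raise_flag=false, record_patent=true, register_waiver=false, run_backup=false, submit_complaint=false, take_oath=true); no atom is both obligatory and forbidden, so the set is consistent.

Consistent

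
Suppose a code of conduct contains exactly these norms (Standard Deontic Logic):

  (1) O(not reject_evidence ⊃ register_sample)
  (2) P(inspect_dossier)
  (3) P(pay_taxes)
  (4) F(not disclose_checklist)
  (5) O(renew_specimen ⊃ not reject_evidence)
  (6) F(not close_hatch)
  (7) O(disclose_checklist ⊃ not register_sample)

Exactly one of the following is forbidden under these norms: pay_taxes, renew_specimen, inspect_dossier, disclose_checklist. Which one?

renew_specimen

F(not disclose_checklist) at premise 4 means O(disclose_checklist).
Applying K to premise 7 (O(disclose_checklist ⊃ not register_sample)) and O(disclose_checklist) yields O(not register_sample).
The contrapositive of premise 1 (O(not reject_evidence ⊃ register_sample)) is O(not register_sample ⊃ reject_evidence), and O(not register_sample) is already established, so O(reject_evidence).
Premise 5, O(renew_specimen ⊃ not reject_evidence), contraposes to O(reject_evidence ⊃ not renew_specimen); with O(reject_evidence) we get O(not renew_specimen).
So O(not renew_specimen) holds, i.e. renew_specimen is forbidden. None of the other listed options is forbidden under the premises.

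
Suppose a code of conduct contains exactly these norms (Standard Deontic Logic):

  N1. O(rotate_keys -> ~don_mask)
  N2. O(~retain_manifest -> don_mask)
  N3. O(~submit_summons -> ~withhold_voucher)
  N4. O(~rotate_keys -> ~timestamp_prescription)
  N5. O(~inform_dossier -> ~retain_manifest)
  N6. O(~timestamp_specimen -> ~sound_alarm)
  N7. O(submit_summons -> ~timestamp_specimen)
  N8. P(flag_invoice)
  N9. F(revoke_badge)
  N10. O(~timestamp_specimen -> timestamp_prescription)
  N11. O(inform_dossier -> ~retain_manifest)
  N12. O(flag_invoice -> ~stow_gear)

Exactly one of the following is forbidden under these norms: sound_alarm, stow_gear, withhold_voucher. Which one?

Premises 11 and 5 are O(inform_dossier -> ~retain_manifest) and O(~inform_dossier -> ~retain_manifest); every ideal world satisfies inform_dossier or ~inform_dossier, so in either case ~retain_manifest holds — hence O(~retain_manifest).
With premise 2, O(~retain_manifest -> don_mask), the K-axiom yields O(don_mask).
The contrapositive of premise 1 (O(rotate_keys -> ~don_mask)) is O(don_mask -> ~rotate_keys), and O(don_mask) is already established, so O(~rotate_keys).
From O(~rotate_keys) and premise 4, O(~rotate_keys -> ~timestamp_prescription), we obtain O(~timestamp_prescription).
The contrapositive of premise 10 (O(~timestamp_specimen -> timestamp_prescription)) is O(~timestamp_prescription -> timestamp_specimen), and O(~timestamp_prescription) is already established, so O(timestamp_specimen).
The contrapositive of premise 7 (O(submit_summons -> ~timestamp_specimen)) is O(timestamp_specimen -> ~submit_summons), and O(timestamp_specimen) is already established, so O(~submit_summons).
Premise 3 is O(~submit_summons -> ~withhold_voucher); since O(~submit_summons), deontic closure gives O(~withhold_voucher).
So O(~withhold_voucher) holds, i.e. withhold_voucher is forbidden. None of the other listed options is forbidden under the premises.

withhold_voucher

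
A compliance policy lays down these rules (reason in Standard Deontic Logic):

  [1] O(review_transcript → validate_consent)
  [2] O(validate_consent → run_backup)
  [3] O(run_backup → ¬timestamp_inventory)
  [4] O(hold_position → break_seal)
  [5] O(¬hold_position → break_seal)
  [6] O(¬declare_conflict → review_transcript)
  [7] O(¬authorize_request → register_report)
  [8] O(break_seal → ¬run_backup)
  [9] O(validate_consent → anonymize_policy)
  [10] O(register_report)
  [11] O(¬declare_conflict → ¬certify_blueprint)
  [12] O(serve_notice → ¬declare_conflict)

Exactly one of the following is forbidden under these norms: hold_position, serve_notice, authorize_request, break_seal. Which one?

Premises 5 and 4 cover both cases: O(¬hold_position → break_seal) and O(hold_position → break_seal). Since ¬hold_position ∨ hold_position is a tautology, O(break_seal) follows.
From O(break_seal) and premise 8, O(break_seal → ¬run_backup), we obtain O(¬run_backup).
Premise 2, O(validate_consent → run_backup), contraposes to O(¬run_backup → ¬validate_consent); with O(¬run_backup) we get O(¬validate_consent).
Premise 1 is O(review_transcript → validate_consent); contrapositively O(¬validate_consent → ¬review_transcript). Since O(¬validate_consent) holds, K gives O(¬review_transcript).
Premise 6, O(¬declare_conflict → review_transcript), contraposes to O(¬review_transcript → declare_conflict); with O(¬review_transcript) we get O(declare_conflict).
Premise 12 is O(serve_notice → ¬declare_conflict); contrapositively O(declare_conflict → ¬serve_notice). Since O(declare_conflict) holds, K gives O(¬serve_notice).
So O(¬serve_notice) holds, i.e. serve_notice is forbidden. None of the other listed options is forbidden under the premises.

serve_notice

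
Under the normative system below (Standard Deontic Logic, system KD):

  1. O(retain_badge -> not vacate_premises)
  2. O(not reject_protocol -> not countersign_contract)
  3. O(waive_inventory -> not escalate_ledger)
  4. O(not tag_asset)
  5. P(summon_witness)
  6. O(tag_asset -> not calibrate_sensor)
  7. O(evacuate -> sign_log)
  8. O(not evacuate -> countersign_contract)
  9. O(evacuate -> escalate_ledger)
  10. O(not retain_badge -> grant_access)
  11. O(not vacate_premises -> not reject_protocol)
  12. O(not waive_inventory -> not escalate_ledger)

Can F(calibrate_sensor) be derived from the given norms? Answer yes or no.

No

Premise 6 is O(tag_asset -> not calibrate_sensor), but O(tag_asset) is not derivable from the premises, so it does not yield O(not calibrate_sensor).
No other premise forces O(not calibrate_sensor). An ideal world satisfying every premise can still have calibrate_sensor true, so F(calibrate_sensor) is not derivable.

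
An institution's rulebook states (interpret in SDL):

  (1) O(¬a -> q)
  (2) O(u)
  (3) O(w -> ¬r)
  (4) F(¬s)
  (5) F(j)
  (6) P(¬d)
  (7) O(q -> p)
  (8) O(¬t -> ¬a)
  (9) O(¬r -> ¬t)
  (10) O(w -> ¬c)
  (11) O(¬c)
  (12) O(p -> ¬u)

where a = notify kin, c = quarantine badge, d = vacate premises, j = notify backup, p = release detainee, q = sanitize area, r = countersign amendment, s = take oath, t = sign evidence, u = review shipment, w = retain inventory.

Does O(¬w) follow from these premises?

Yes

Premise 2 gives O(u).
Premise 12, O(p -> ¬u), contraposes to O(u -> ¬p); with O(u) we get O(¬p).
Premise 7 is O(q -> p); contrapositively O(¬p -> ¬q). Since O(¬p) holds, K gives O(¬q).
The contrapositive of premise 1 (O(¬a -> q)) is O(¬q -> a), and O(¬q) is already established, so O(a).
Premise 8, O(¬t -> ¬a), contraposes to O(a -> t); with O(a) we get O(t).
Premise 9 is O(¬r -> ¬t); contrapositively O(t -> r). Since O(t) holds, K gives O(r).
Premise 3 is O(w -> ¬r); contrapositively O(r -> ¬w). Since O(r) holds, K gives O(¬w).
Premises 4, 5, 6, 10, 11 do not contribute to this derivation.
So O(¬w) follows.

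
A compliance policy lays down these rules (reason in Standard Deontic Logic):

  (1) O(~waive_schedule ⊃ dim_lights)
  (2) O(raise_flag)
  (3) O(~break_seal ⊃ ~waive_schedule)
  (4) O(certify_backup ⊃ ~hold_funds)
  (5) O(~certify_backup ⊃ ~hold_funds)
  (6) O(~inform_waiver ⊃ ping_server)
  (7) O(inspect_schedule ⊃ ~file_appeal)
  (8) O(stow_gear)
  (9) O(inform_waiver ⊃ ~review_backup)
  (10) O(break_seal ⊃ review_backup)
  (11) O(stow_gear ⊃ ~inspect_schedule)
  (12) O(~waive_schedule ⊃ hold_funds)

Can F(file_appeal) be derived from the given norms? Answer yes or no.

Premise 7 is O(inspect_schedule ⊃ ~file_appeal), but O(inspect_schedule) is not derivable from the premises, so it does not yield O(~file_appeal).
No other premise forces O(~file_appeal). An ideal world satisfying every premise can still have file_appeal true, so F(file_appeal) is not derivable.

No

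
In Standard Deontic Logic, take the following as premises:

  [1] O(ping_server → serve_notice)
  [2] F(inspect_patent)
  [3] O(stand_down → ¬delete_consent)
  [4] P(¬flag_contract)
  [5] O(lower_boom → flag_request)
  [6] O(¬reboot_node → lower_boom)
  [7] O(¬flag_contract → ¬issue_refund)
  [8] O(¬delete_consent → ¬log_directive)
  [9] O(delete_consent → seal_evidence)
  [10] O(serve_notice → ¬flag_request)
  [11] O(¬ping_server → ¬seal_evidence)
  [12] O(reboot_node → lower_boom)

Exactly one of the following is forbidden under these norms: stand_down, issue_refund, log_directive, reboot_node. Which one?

By case analysis on reboot_node: premise 12 gives O(reboot_node → lower_boom) and premise 6 gives O(¬reboot_node → lower_boom), so O(lower_boom) either way.
With premise 5, O(lower_boom → flag_request), the K-axiom yields O(flag_request).
Premise 10, O(serve_notice → ¬flag_request), contraposes to O(flag_request → ¬serve_notice); with O(flag_request) we get O(¬serve_notice).
Premise 1 is O(ping_server → serve_notice); contrapositively O(¬serve_notice → ¬ping_server). Since O(¬serve_notice) holds, K gives O(¬ping_server).
With premise 11, O(¬ping_server → ¬seal_evidence), the K-axiom yields O(¬seal_evidence).
The contrapositive of premise 9 (O(delete_consent → seal_evidence)) is O(¬seal_evidence → ¬delete_consent), and O(¬seal_evidence) is already established, so O(¬delete_consent).
From O(¬delete_consent) and premise 8, O(¬delete_consent → ¬log_directive), we obtain O(¬log_directive).
So O(¬log_directive) holds, i.e. log_directive is forbidden. None of the other listed options is forbidden under the premises.

log_directive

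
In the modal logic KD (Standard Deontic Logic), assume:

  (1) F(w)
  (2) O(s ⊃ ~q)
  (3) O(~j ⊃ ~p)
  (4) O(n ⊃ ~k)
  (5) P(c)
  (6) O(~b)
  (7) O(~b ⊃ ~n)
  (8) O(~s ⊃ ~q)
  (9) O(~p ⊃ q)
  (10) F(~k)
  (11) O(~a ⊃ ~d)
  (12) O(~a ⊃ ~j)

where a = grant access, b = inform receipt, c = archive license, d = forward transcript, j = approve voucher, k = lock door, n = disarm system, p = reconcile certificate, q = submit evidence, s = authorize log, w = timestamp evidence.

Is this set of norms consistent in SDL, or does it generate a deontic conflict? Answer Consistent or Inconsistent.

Premise 4 is O(n ⊃ ~k), but O(n) is not derivable from the premises, so it does not yield O(~k).
So O(~k) is not derivable, and the apparent clash with O(k) does not arise.
A world satisfying every obligation exists (e.g. a=true, b=false, c=false, d=false, j=true, k=true, n=false, p=true, q=false, s=false, w=false); no atom is both obligatory and forbidden, so the set is consistent.

Consistent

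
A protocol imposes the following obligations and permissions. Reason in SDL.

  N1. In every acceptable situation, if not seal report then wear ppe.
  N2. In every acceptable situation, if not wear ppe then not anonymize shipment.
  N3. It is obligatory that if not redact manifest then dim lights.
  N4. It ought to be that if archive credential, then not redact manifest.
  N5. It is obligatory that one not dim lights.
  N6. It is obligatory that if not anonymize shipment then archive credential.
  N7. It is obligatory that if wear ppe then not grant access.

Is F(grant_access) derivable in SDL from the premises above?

Premise 5 gives O(¬dim_lights).
The contrapositive of premise 3 (O(¬redact_manifest → dim_lights)) is O(¬dim_lights → redact_manifest), and O(¬dim_lights) is already established, so O(redact_manifest).
Premise 4 is O(archive_credential → ¬redact_manifest); contrapositively O(redact_manifest → ¬archive_credential). Since O(redact_manifest) holds, K gives O(¬archive_credential).
Premise 6 is O(¬anonymize_shipment → archive_credential); contrapositively O(¬archive_credential → anonymize_shipment). Since O(¬archive_credential) holds, K gives O(anonymize_shipment).
Premise 2 is O(¬wear_ppe → ¬anonymize_shipment); contrapositively O(anonymize_shipment → wear_ppe). Since O(anonymize_shipment) holds, K gives O(wear_ppe).
From O(wear_ppe) and premise 7, O(wear_ppe → ¬grant_access), we obtain O(¬grant_access).
Premise 1 does not contribute to this derivation.
So O(¬grant_access) holds, i.e. F(grant_access). The claim follows.

Yes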